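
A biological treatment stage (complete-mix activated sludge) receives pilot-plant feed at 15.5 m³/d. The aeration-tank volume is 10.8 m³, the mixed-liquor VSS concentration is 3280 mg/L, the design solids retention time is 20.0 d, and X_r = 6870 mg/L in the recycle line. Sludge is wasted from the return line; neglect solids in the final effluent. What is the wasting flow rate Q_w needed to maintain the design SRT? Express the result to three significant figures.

Q_w = (V·X)/(θ_c X_r) = 10.80 × 3280 / (20.0 × 6870) = 0.2578 m³/d.

Q_w ≈ 0.258 m³/d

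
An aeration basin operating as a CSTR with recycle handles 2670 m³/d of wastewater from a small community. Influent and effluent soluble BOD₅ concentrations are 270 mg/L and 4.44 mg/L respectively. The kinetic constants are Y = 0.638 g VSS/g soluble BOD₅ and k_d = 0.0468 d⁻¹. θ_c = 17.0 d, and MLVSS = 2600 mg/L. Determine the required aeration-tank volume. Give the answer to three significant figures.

From the SRT design equation V = Y Q (S₀−S) θ_c / [X (1 + k_d θ_c)] = 0.638 × 2670 × (270 − 4.44) × 17.0 / [2600 × (1 + 0.0468 × 17.0)] = 7.69×10^6 / 4669 = 1647 m³.

V ≈ 1650 m³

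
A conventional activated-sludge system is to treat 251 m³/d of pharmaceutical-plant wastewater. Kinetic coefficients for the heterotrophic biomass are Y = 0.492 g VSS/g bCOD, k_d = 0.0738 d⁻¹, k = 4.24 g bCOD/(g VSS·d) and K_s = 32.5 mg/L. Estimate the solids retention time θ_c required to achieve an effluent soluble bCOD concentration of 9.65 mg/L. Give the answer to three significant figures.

θ_c ≈ 2.48 d

At the target effluent, Y k S/(K_s+S) = 0.492×4.24×9.65/42.15 = 0.4776 d⁻¹.
1/θ_c = 0.4776 − 0.0738 = 0.4038 d⁻¹, so θ_c = 2.476 d.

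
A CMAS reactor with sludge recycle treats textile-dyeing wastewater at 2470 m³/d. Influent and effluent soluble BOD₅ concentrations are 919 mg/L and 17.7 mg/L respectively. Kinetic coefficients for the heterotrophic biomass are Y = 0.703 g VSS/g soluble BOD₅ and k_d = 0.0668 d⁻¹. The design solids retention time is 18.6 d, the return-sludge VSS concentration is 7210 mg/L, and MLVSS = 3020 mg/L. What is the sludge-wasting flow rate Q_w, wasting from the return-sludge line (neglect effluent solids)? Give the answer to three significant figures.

Steady-state biomass mass balance: V·X·(1 + k_d·θ_c) = Y·Q·(S₀ − S)·θ_c, so V = 0.703 × 2470 × (919 − 17.7) × 18.6 / [3020 × (1 + 0.0668 × 18.6)] = 2.91×10^7 / 6772 = 4298 m³.
θ_c = V·X/(Q_w·X_r) when wasting from the recycle, so Q_w = V·X/(θ_c·X_r) = 4298 × 3020 / (18.6 × 7210) = 96.80 m³/d.

Q_w ≈ 96.8 m³/d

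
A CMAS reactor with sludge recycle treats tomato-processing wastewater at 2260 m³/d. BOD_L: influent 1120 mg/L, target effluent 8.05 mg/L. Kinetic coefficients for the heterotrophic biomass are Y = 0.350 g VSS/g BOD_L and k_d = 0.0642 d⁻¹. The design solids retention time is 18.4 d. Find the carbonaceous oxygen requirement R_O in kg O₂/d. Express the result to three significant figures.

R_O ≈ 1940 kg O₂/d

Observed yield with endogenous decay: Y_obs = Y / (1 + k_d·θ_c) = 0.350 / (1 + 0.0642 × 18.4) = 0.350 / 2.181 = 0.1605 g VSS/g BOD_L.
Mass of BOD_L removed per day: Q(S₀ − S) = 2260 × 1112 g/m³ = 2513 kg/d.
Biomass synthesised: P_X = Y_obs × 2513 = 403.2 kg VSS/d.
R_O = Q·ΔS − 1.42 P_X = 2513 − 572.6 = 1940 kg O₂/d.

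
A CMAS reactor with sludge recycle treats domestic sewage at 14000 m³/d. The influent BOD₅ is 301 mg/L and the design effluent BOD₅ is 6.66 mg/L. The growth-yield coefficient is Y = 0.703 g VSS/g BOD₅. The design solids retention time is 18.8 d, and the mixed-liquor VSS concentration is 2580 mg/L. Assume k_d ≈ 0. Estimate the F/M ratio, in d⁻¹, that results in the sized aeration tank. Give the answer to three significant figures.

With k_d = 0 the design equation reduces to V = Y Q (S₀−S) θ_c / X = 0.703 × 14000 × (301 − 6.66) × 18.8 / 2580 = 21109 m³.
Food-to-microorganism ratio F/M = Q S₀ / (V X) = 14000 × 301 / (21109 × 2580) = 0.07738 d⁻¹.

F/M ≈ 0.0774 d⁻¹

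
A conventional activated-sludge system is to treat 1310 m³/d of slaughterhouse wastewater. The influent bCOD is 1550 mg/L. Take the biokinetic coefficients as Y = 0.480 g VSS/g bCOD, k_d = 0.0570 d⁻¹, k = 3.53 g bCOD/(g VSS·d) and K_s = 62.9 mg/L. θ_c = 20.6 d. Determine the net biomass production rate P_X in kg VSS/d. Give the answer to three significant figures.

P_X ≈ 447 kg VSS/d

For a completely mixed reactor with recycle the Lawrence–McCarty relation gives S = K_s·(1 + k_d·θ_c) / [θ_c·(Y·k − k_d) − 1] = 62.9 × (1 + 0.0570 × 20.6) / [20.6 × (0.480 × 3.53 − 0.0570) − 1] = 136.8 / 32.73 = 4.178 mg/L.
Correct the yield for decay: Y_obs = Y/(1 + k_d θ_c) = 0.480 / (1 + 0.0570 × 20.6) = 0.480 / 2.174 = 0.2208.
Substrate removed = Q·(S₀ − S) = 1310 m³/d × (1550 − 4.18) g/m³ = 2.03×10^6 g/d = 2025 kg/d.
P_X = Y_obs · Q(S₀ − S) = 0.2208 × 2025 = 447.1 kg VSS/d.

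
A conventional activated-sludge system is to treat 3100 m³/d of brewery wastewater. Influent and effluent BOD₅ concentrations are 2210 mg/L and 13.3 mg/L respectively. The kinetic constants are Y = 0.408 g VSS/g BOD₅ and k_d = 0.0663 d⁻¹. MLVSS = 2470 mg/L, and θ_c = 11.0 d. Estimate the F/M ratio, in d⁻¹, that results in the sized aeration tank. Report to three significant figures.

F/M ≈ 0.388 d⁻¹

Steady-state biomass mass balance: V·X·(1 + k_d·θ_c) = Y·Q·(S₀ − S)·θ_c, so V = 0.408 × 3100 × (2210 − 13.3) × 11.0 / [2470 × (1 + 0.0663 × 11.0)] = 3.06×10^7 / 4271 = 7155 m³.
Food-to-microorganism ratio F/M = Q S₀ / (V X) = 3100 × 2210 / (7155 × 2470) = 0.3876 d⁻¹.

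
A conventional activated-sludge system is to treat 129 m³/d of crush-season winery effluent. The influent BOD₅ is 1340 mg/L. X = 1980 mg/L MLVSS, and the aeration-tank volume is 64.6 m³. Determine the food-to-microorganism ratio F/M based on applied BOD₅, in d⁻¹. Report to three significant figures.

F/M = Q·S₀ / (V·X) = 129 × 1340 / (64.60 × 1980) = 1.351 g BOD₅·(g VSS·d)⁻¹.

F/M ≈ 1.35 d⁻¹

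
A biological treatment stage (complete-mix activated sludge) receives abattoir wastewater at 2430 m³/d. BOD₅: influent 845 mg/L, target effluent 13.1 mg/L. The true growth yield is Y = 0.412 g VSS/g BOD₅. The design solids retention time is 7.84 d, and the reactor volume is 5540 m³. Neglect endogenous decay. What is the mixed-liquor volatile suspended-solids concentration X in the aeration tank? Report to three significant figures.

X ≈ 1180 mg/L

Without decay, X = Y Q (S₀−S) θ_c / V = 0.412 × 2430 × (845 − 13.1) × 7.84 / 5540 = 1179 mg/L.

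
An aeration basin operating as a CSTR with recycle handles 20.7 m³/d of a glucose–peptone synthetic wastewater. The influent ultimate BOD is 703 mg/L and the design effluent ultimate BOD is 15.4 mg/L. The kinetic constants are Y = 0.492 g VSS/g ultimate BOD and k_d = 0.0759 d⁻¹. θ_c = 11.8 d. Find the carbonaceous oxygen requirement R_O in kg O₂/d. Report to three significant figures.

R_O ≈ 8.99 kg O₂/d

Correct the yield for decay: Y_obs = Y/(1 + k_d θ_c) = 0.492 / (1 + 0.0759 × 11.8) = 0.492 / 1.896 = 0.2595.
Substrate removed = Q·(S₀ − S) = 20.7 m³/d × (703 − 15.4) g/m³ = 1.42×10^4 g/d = 14.23 kg/d.
Biomass synthesised: P_X = Y_obs × 14.23 = 3.694 kg VSS/d.
R_O = Q·ΔS − 1.42 P_X = 14.23 − 5.246 = 8.988 kg O₂/d.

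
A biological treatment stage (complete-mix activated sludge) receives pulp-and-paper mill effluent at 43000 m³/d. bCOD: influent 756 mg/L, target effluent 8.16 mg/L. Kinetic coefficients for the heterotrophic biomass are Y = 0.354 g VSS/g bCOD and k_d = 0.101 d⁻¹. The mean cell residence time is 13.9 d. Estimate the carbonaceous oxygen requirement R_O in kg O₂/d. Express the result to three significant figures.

Correct the yield for decay: Y_obs = Y/(1 + k_d θ_c) = 0.354 / (1 + 0.101 × 13.9) = 0.354 / 2.404 = 0.1473.
Substrate removed = Q·(S₀ − S) = 43000 m³/d × (756 − 8.16) g/m³ = 3.22×10^7 g/d = 32157 kg/d.
Net sludge production P_X = 0.1473 × 32157 = 4735 kg VSS/d.
Carbonaceous O₂ demand = substrate oxidised − cell-mass equivalent = 32157 − 1.42 × 4735 = 25433 kg O₂/d.

R_O ≈ 25400 kg O₂/d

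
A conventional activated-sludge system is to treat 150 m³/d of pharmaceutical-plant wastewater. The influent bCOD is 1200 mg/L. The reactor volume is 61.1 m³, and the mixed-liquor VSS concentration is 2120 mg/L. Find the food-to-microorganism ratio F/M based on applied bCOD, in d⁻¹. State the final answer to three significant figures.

F/M ≈ 1.39 d⁻¹

F/M = Q·S₀ / (V·X) = 150 × 1200 / (61.10 × 2120) = 1.390 g bCOD·(g VSS·d)⁻¹.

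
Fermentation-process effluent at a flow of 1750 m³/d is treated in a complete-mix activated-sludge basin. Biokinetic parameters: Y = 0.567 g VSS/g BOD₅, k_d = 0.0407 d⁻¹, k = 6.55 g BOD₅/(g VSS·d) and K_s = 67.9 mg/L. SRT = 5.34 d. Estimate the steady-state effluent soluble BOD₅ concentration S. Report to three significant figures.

Effluent substrate depends only on kinetics and SRT: S = K_s(1 + k_d θ_c) / [θ_c(Yk − k_d) − 1] = 67.9 × (1 + 0.0407 × 5.34) / [5.34 × (0.567 × 6.55 − 0.0407) − 1] = 82.66 / 18.61 = 4.440 mg/L.

S ≈ 4.44 mg/L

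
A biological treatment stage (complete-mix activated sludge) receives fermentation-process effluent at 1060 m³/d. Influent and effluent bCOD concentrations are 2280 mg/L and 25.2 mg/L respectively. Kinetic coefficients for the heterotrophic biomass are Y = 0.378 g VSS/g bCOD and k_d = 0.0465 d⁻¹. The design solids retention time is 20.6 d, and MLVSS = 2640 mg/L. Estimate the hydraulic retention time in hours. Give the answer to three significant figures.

τ ≈ 81.5 h

From the SRT design equation V = Y Q (S₀−S) θ_c / [X (1 + k_d θ_c)] = 0.378 × 1060 × (2280 − 25.2) × 20.6 / [2640 × (1 + 0.0465 × 20.6)] = 1.86×10^7 / 5169 = 3601 m³.
HRT = V/Q = 3601 m³ / 1060 m³·d⁻¹ = 3.397 d × 24 = 81.52 h.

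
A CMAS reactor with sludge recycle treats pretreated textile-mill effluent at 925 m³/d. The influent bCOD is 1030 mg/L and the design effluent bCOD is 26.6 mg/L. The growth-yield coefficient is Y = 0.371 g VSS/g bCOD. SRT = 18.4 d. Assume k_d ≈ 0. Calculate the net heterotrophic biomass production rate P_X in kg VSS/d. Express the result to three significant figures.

P_X ≈ 344 kg VSS/d

With endogenous decay neglected, the observed yield equals the true yield: Y_obs = Y = 0.371 g VSS/g bCOD.
Q·(S₀ − S) = 925 × (1030 − 26.6) × 10⁻³ = 928.1 kg/d removed.
Net biomass production P_X = Y_obs × Q·(S₀ − S) = 0.3710 × 928.1 = 344.3 kg VSS/d.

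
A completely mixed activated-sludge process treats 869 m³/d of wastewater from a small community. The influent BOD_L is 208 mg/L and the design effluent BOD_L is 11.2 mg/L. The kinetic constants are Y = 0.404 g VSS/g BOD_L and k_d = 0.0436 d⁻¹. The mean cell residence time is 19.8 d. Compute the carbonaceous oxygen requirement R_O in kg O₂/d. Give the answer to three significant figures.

R_O ≈ 118 kg O₂/d

The observed yield is Y_obs = Y/(1 + k_d·θ_c) = 0.404 / (1 + 0.0436 × 19.8) = 0.404 / 1.863 = 0.2168 g VSS per g BOD_L removed.
Q·(S₀ − S) = 869 × (208 − 11.2) × 10⁻³ = 171.0 kg/d removed.
P_X = Y_obs·Q·(S₀ − S) = 0.2168 × 171.0 = 37.08 kg VSS/d.
R_O = Q·(S₀ − S) − 1.42·P_X = 171.0 − 1.42 × 37.08 = 118.4 kg O₂/d.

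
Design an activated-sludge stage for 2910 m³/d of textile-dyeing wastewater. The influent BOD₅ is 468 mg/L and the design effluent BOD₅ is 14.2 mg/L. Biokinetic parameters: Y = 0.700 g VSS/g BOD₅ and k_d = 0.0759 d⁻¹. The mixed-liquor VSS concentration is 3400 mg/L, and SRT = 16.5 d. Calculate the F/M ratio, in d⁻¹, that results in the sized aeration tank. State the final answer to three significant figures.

F/M ≈ 0.201 d⁻¹

From the SRT design equation V = Y Q (S₀−S) θ_c / [X (1 + k_d θ_c)] = 0.700 × 2910 × (468 − 14.2) × 16.5 / [3400 × (1 + 0.0759 × 16.5)] = 1.53×10^7 / 7658 = 1992 m³.
F/M = Q·S₀ / (V·X) = 2910 × 468 / (1992 × 3400) = 0.2011 g BOD₅·(g VSS·d)⁻¹.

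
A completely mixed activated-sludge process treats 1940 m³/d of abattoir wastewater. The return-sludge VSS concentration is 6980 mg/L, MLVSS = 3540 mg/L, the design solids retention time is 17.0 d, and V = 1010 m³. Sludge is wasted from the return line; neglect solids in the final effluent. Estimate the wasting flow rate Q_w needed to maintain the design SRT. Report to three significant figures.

Q_w ≈ 30.1 m³/d

Wasting from the return line (neglecting effluent solids): Q_w = V·X / (θ_c·X_r) = 1010 × 3540 / (17.0 × 6980) = 30.13 m³/d.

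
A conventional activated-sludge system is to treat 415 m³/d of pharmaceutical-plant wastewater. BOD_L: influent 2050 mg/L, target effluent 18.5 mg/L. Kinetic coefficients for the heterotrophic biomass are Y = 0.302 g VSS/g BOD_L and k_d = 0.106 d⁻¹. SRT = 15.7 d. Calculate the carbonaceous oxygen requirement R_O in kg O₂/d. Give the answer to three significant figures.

R_O ≈ 707 kg O₂/d

The observed yield is Y_obs = Y/(1 + k_d·θ_c) = 0.302 / (1 + 0.106 × 15.7) = 0.302 / 2.664 = 0.1134 g VSS per g BOD_L removed.
Substrate removed = Q·(S₀ − S) = 415 m³/d × (2050 − 18.5) g/m³ = 8.43×10^5 g/d = 843.1 kg/d.
P_X = Y_obs·Q·(S₀ − S) = 0.1134 × 843.1 = 95.57 kg VSS/d.
R_O = Q·(S₀ − S) − 1.42·P_X = 843.1 − 1.42 × 95.57 = 707.4 kg O₂/d.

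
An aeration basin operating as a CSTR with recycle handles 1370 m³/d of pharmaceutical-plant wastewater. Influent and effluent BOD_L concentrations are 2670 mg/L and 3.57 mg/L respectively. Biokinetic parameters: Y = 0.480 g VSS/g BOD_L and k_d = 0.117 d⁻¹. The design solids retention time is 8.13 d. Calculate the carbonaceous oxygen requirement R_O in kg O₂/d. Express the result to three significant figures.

Correct the yield for decay: Y_obs = Y/(1 + k_d θ_c) = 0.480 / (1 + 0.117 × 8.13) = 0.480 / 1.951 = 0.2460.
ΔS = 2670 − 3.57 = 2666 mg/L, so the substrate removal rate is 1370 × 2666/1000 = 3653 kg BOD_L/d.
P_X = Y_obs·Q·(S₀ − S) = 0.2460 × 3653 = 898.6 kg VSS/d.
R_O = Q·ΔS − 1.42 P_X = 3653 − 1276 = 2377 kg O₂/d.

R_O ≈ 2380 kg O₂/d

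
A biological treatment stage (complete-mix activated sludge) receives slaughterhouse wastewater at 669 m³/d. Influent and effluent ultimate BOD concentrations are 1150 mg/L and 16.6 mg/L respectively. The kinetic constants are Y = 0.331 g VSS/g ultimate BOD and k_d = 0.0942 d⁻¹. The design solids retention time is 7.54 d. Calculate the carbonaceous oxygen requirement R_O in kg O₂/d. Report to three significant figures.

Observed yield with endogenous decay: Y_obs = Y / (1 + k_d·θ_c) = 0.331 / (1 + 0.0942 × 7.54) = 0.331 / 1.710 = 0.1935 g VSS/g ultimate BOD.
Mass of ultimate BOD removed per day: Q(S₀ − S) = 669 × 1133 g/m³ = 758.2 kg/d.
Biomass synthesised: P_X = Y_obs × 758.2 = 146.7 kg VSS/d.
R_O = Q·ΔS − 1.42 P_X = 758.2 − 208.4 = 549.9 kg O₂/d.

R_O ≈ 550 kg O₂/d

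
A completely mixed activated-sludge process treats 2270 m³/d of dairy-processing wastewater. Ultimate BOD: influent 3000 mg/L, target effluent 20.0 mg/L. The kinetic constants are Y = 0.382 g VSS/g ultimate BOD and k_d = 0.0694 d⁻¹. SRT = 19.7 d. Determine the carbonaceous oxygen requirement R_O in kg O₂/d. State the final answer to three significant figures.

R_O ≈ 5210 kg O₂/d

Observed yield with endogenous decay: Y_obs = Y / (1 + k_d·θ_c) = 0.382 / (1 + 0.0694 × 19.7) = 0.382 / 2.367 = 0.1614 g VSS/g ultimate BOD.
ΔS = 3000 − 20.0 = 2980 mg/L, so the substrate removal rate is 2270 × 2980/1000 = 6765 kg ultimate BOD/d.
P_X = Y_obs·Q·(S₀ − S) = 0.1614 × 6765 = 1092 kg VSS/d.
R_O = Q·ΔS − 1.42 P_X = 6765 − 1550 = 5214 kg O₂/d.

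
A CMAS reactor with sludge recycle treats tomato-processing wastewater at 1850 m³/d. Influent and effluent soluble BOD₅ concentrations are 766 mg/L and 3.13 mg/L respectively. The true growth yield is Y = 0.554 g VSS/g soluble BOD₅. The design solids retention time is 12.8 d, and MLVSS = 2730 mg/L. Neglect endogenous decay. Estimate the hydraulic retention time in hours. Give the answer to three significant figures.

Biomass mass balance (decay neglected): V·X = Y·Q·(S₀ − S)·θ_c, so V = 0.554 × 1850 × (766 − 3.13) × 12.8 / 2730 = 3666 m³.
Hydraulic retention time τ = V/Q = 3666 / 1850 = 1.982 d = 47.56 h.

τ ≈ 47.6 h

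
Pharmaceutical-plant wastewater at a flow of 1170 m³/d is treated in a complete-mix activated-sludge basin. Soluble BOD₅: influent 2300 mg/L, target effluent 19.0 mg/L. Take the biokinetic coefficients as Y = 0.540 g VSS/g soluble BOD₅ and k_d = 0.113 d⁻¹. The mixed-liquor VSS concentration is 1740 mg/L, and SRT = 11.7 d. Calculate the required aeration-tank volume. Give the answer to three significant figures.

V ≈ 4170 m³

Steady-state biomass mass balance: V·X·(1 + k_d·θ_c) = Y·Q·(S₀ − S)·θ_c, so V = 0.540 × 1170 × (2300 − 19.0) × 11.7 / [1740 × (1 + 0.113 × 11.7)] = 1.69×10^7 / 4040 = 4173 m³.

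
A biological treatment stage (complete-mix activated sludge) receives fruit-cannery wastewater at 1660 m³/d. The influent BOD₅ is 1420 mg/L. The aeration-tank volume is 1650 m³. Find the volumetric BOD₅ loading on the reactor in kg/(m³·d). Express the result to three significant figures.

Applied BOD₅ load per unit volume = Q·S₀/V = (1660 × 1420/1000)/1650 = 1.429 kg BOD₅·m⁻³·d⁻¹.

L_v ≈ 1.43 kg BOD₅/(m³·d)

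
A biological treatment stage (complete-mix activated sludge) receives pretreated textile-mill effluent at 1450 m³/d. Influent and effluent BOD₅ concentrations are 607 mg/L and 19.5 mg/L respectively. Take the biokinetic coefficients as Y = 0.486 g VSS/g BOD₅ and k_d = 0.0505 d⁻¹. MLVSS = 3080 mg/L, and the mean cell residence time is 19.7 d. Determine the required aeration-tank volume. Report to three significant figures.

Steady-state biomass mass balance: V·X·(1 + k_d·θ_c) = Y·Q·(S₀ − S)·θ_c, so V = 0.486 × 1450 × (607 − 19.5) × 19.7 / [3080 × (1 + 0.0505 × 19.7)] = 8.16×10^6 / 6144 = 1327 m³.

V ≈ 1330 m³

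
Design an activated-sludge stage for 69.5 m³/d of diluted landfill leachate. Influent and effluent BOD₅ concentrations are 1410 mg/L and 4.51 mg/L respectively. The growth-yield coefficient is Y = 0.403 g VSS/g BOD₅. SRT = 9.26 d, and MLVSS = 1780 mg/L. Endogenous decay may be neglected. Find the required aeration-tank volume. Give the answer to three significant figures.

V ≈ 205 m³

Biomass mass balance (decay neglected): V·X = Y·Q·(S₀ − S)·θ_c, so V = 0.403 × 69.5 × (1410 − 4.51) × 9.26 / 1780 = 204.8 m³.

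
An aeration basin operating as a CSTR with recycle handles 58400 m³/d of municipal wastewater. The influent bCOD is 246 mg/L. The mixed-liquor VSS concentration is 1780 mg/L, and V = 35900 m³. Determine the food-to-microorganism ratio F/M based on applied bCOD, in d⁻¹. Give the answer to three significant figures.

F/M = applied load / biomass = Q·S₀/(V·X) = 58400 × 246 / (35900 × 1780) = 0.2248 d⁻¹.

F/M ≈ 0.225 d⁻¹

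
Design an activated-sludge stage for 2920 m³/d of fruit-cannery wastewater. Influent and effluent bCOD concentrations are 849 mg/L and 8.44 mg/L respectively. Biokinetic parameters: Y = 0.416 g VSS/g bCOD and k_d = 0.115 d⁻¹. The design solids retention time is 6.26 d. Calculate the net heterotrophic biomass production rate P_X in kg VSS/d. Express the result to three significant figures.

P_X ≈ 594 kg VSS/d

Observed yield with endogenous decay: Y_obs = Y / (1 + k_d·θ_c) = 0.416 / (1 + 0.115 × 6.26) = 0.416 / 1.720 = 0.2419 g VSS/g bCOD.
ΔS = 849 − 8.44 = 840.6 mg/L, so the substrate removal rate is 2920 × 840.6/1000 = 2454 kg bCOD/d.
So the net sludge growth is P_X = 0.2419 × 2454 = 593.7 kg VSS/d.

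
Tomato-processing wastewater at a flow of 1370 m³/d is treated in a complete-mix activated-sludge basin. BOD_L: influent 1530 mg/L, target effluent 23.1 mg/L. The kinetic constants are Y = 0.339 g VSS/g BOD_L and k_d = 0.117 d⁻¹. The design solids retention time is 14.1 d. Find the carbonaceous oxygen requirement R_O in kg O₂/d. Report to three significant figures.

The observed yield is Y_obs = Y/(1 + k_d·θ_c) = 0.339 / (1 + 0.117 × 14.1) = 0.339 / 2.650 = 0.1279 g VSS per g BOD_L removed.
ΔS = 1530 − 23.1 = 1507 mg/L, so the substrate removal rate is 1370 × 1507/1000 = 2064 kg BOD_L/d.
Biomass synthesised: P_X = Y_obs × 2064 = 264.1 kg VSS/d.
Carbonaceous O₂ demand = substrate oxidised − cell-mass equivalent = 2064 − 1.42 × 264.1 = 1689 kg O₂/d.

R_O ≈ 1690 kg O₂/d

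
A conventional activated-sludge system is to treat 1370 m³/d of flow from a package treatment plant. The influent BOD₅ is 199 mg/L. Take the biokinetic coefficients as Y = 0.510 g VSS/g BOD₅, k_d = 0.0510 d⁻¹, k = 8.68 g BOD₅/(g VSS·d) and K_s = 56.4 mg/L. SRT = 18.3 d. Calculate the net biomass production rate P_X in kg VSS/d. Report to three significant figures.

P_X ≈ 71.4 kg VSS/d

For a completely mixed reactor with recycle the Lawrence–McCarty relation gives S = K_s·(1 + k_d·θ_c) / [θ_c·(Y·k − k_d) − 1] = 56.4 × (1 + 0.0510 × 18.3) / [18.3 × (0.510 × 8.68 − 0.0510) − 1] = 109.0 / 79.08 = 1.379 mg/L.
Correct the yield for decay: Y_obs = Y/(1 + k_d θ_c) = 0.510 / (1 + 0.0510 × 18.3) = 0.510 / 1.933 = 0.2638.
Mass of BOD₅ removed per day: Q(S₀ − S) = 1370 × 197.6 g/m³ = 270.7 kg/d.
P_X = Y_obs · Q(S₀ − S) = 0.2638 × 270.7 = 71.42 kg VSS/d.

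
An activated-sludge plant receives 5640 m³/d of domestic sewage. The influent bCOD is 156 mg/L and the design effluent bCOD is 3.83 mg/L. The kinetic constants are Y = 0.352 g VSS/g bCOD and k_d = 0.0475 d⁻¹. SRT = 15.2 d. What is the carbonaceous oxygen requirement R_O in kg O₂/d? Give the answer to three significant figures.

R_O ≈ 609 kg O₂/d

The observed yield is Y_obs = Y/(1 + k_d·θ_c) = 0.352 / (1 + 0.0475 × 15.2) = 0.352 / 1.722 = 0.2044 g VSS per g bCOD removed.
ΔS = 156 − 3.83 = 152.2 mg/L, so the substrate removal rate is 5640 × 152.2/1000 = 858.2 kg bCOD/d.
Net sludge production P_X = 0.2044 × 858.2 = 175.4 kg VSS/d.
R_O = Q·(S₀ − S) − 1.42·P_X = 858.2 − 1.42 × 175.4 = 609.1 kg O₂/d.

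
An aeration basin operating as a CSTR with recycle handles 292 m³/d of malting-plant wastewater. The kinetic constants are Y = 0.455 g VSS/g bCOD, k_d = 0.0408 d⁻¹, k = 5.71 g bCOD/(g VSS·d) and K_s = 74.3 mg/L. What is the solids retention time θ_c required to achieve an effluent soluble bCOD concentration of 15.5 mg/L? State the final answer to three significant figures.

From 1/θ_c = Y·k·S/(K_s + S) − k_d: Y·k·S/(K_s+S) = 0.455 × 5.71 × 15.5 / (74.3 + 15.5) = 0.4484 d⁻¹.
Then 1/θ_c = μ − k_d = 0.4484 − 0.0408 = 0.4076 d⁻¹, giving θ_c = 2.453 d.

θ_c ≈ 2.45 d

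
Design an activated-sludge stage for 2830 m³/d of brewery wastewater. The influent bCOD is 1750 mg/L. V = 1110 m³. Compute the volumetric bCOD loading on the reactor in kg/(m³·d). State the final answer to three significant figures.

Applied bCOD load per unit volume = Q·S₀/V = (2830 × 1750/1000)/1110 = 4.462 kg bCOD·m⁻³·d⁻¹.

L_v ≈ 4.46 kg bCOD/(m³·d)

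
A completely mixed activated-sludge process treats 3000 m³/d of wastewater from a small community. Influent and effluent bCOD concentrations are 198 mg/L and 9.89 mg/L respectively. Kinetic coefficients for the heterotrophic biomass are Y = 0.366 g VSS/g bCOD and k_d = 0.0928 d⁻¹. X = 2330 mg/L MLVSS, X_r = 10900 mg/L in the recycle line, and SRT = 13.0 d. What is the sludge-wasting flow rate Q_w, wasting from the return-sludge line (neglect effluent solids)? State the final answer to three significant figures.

From the SRT design equation V = Y Q (S₀−S) θ_c / [X (1 + k_d θ_c)] = 0.366 × 3000 × (198 − 9.89) × 13.0 / [2330 × (1 + 0.0928 × 13.0)] = 2.69×10^6 / 5141 = 522.3 m³.
θ_c = V·X/(Q_w·X_r) when wasting from the recycle, so Q_w = V·X/(θ_c·X_r) = 522.3 × 2330 / (13.0 × 10900) = 8.588 m³/d.

Q_w ≈ 8.59 m³/d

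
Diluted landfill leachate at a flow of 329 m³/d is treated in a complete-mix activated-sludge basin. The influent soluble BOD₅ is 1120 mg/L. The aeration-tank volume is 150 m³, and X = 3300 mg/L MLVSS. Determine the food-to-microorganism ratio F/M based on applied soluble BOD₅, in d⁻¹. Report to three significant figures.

F/M = Q·S₀ / (V·X) = 329 × 1120 / (150.0 × 3300) = 0.7444 g soluble BOD₅·(g VSS·d)⁻¹.

F/M ≈ 0.744 d⁻¹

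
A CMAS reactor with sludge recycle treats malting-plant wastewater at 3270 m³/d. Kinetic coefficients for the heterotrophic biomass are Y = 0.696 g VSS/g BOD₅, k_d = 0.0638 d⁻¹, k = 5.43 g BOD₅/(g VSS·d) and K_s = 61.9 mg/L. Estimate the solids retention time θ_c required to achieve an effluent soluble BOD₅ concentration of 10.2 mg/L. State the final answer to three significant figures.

θ_c ≈ 2.12 d

From 1/θ_c = Y·k·S/(K_s + S) − k_d: Y·k·S/(K_s+S) = 0.696 × 5.43 × 10.2 / (61.9 + 10.2) = 0.5347 d⁻¹.
1/θ_c = 0.5347 − 0.0638 = 0.4709 d⁻¹, so θ_c = 2.124 d.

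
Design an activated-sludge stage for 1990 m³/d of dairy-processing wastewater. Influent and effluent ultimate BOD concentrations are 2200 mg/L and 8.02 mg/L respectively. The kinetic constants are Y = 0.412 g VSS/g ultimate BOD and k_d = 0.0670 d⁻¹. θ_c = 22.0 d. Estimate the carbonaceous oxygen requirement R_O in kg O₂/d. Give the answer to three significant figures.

The observed yield is Y_obs = Y/(1 + k_d·θ_c) = 0.412 / (1 + 0.0670 × 22.0) = 0.412 / 2.474 = 0.1665 g VSS per g ultimate BOD removed.
ΔS = 2200 − 8.02 = 2192 mg/L, so the substrate removal rate is 1990 × 2192/1000 = 4362 kg ultimate BOD/d.
Net sludge production P_X = 0.1665 × 4362 = 726.4 kg VSS/d.
R_O = Q·(S₀ − S) − 1.42·P_X = 4362 − 1.42 × 726.4 = 3331 kg O₂/d.

R_O ≈ 3330 kg O₂/d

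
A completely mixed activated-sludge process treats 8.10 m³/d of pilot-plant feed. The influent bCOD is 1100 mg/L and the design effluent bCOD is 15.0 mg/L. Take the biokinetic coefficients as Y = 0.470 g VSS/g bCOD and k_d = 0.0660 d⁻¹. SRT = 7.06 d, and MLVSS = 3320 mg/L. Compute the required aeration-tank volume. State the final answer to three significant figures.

V ≈ 5.99 m³

Rearranging the biomass balance for a CMAS with decay, V = Y·Q·ΔS·θ_c / [X·(1+k_d θ_c)] = 0.470 × 8.10 × (1100 − 15.0) × 7.06 / [3320 × (1 + 0.0660 × 7.06)] = 2.92×10^4 / 4867 = 5.992 m³.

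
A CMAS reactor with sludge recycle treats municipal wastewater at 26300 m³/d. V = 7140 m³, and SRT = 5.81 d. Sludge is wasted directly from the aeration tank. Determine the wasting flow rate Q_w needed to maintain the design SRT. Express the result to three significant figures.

For wasting at MLVSS concentration, Q_w = V/θ_c = 7140/5.81 = 1229 m³/d.

Q_w ≈ 1230 m³/d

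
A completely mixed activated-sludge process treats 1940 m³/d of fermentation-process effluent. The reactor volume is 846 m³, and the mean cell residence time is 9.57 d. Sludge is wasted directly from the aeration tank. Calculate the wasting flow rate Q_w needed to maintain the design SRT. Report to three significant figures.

Wasting from the aeration tank: Q_w = V / θ_c = 846.0 / 9.57 = 88.40 m³/d.

Q_w ≈ 88.4 m³/d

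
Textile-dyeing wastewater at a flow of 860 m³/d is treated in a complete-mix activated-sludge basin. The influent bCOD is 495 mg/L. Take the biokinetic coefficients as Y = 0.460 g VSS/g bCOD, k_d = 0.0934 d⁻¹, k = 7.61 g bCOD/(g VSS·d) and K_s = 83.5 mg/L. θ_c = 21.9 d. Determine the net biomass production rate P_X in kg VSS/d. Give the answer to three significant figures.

P_X ≈ 63.9 kg VSS/d

From the Monod/SRT balance for a CMAS, S = K_s·(1+k_d θ_c)/[θ_c·(Y k − k_d) − 1] = 83.5 × (1 + 0.0934 × 21.9) / [21.9 × (0.460 × 7.61 − 0.0934) − 1] = 254.3 / 73.62 = 3.454 mg/L.
The observed yield is Y_obs = Y/(1 + k_d·θ_c) = 0.460 / (1 + 0.0934 × 21.9) = 0.460 / 3.045 = 0.1510 g VSS per g bCOD removed.
ΔS = 495 − 3.45 = 491.6 mg/L, so the substrate removal rate is 860 × 491.6/1000 = 422.7 kg bCOD/d.
Net biomass production P_X = Y_obs × Q·(S₀ − S) = 0.1510 × 422.7 = 63.85 kg VSS/d.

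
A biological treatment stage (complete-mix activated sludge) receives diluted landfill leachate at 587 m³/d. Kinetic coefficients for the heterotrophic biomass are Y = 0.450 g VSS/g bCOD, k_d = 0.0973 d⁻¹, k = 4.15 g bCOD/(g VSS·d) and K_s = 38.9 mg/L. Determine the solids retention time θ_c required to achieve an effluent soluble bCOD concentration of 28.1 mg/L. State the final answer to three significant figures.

From 1/θ_c = Y·k·S/(K_s + S) − k_d: Y·k·S/(K_s+S) = 0.450 × 4.15 × 28.1 / (38.9 + 28.1) = 0.7832 d⁻¹.
θ_c = 1/(μ − k_d) = 1/(0.7832 − 0.0973) = 1/0.6859 = 1.458 d.

θ_c ≈ 1.46 d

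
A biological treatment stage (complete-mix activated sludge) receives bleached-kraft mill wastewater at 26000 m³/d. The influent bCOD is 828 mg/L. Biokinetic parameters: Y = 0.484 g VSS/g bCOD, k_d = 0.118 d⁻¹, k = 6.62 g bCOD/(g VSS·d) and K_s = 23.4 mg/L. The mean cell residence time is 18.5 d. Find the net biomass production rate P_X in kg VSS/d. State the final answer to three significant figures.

P_X ≈ 3270 kg VSS/d

For a completely mixed reactor with recycle the Lawrence–McCarty relation gives S = K_s·(1 + k_d·θ_c) / [θ_c·(Y·k − k_d) − 1] = 23.4 × (1 + 0.118 × 18.5) / [18.5 × (0.484 × 6.62 − 0.118) − 1] = 74.48 / 56.09 = 1.328 mg/L.
Y_obs = Y / (1 + k_d θ_c) = 0.484 / (1 + 0.118 × 18.5) = 0.484 / 3.183 = 0.1521.
ΔS = 828 − 1.33 = 826.7 mg/L, so the substrate removal rate is 26000 × 826.7/1000 = 21493 kg bCOD/d.
Biomass produced: P_X = Y_obs·Q·ΔS = 0.1521 × 21493 ≈ 3268 kg VSS/d.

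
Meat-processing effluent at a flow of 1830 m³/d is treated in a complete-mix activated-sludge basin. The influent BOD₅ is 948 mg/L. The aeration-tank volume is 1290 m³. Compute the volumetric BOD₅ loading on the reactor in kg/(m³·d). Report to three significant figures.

L_v ≈ 1.34 kg BOD₅/(m³·d)

Volumetric loading L_v = Q·S₀ / V = 1830 × 948 g/m³ / 1290 m³ = 1345 g/(m³·d) = 1.345 kg BOD₅/(m³·d).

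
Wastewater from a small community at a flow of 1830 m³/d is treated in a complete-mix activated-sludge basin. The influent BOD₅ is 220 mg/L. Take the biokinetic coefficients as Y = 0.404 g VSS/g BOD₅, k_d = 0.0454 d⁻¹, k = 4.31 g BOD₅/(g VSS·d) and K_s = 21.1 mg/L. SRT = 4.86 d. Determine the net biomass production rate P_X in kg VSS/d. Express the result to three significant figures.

P_X ≈ 131 kg VSS/d

From the Monod/SRT balance for a CMAS, S = K_s·(1+k_d θ_c)/[θ_c·(Y k − k_d) − 1] = 21.1 × (1 + 0.0454 × 4.86) / [4.86 × (0.404 × 4.31 − 0.0454) − 1] = 25.76 / 7.242 = 3.557 mg/L.
Correct the yield for decay: Y_obs = Y/(1 + k_d θ_c) = 0.404 / (1 + 0.0454 × 4.86) = 0.404 / 1.221 = 0.3310.
Substrate removed = Q·(S₀ − S) = 1830 m³/d × (220 − 3.56) g/m³ = 3.96×10^5 g/d = 396.1 kg/d.
Biomass produced: P_X = Y_obs·Q·ΔS = 0.3310 × 396.1 ≈ 131.1 kg VSS/d.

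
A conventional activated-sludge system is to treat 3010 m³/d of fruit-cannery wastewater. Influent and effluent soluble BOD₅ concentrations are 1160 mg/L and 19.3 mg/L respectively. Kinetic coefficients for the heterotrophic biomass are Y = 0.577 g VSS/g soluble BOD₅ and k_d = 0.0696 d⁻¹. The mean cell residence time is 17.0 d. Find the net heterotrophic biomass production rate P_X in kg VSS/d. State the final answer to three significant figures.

P_X ≈ 907 kg VSS/d

Y_obs = Y / (1 + k_d θ_c) = 0.577 / (1 + 0.0696 × 17.0) = 0.577 / 2.183 = 0.2643.
Substrate removed = Q·(S₀ − S) = 3010 m³/d × (1160 − 19.3) g/m³ = 3.43×10^6 g/d = 3434 kg/d.
Biomass produced: P_X = Y_obs·Q·ΔS = 0.2643 × 3434 ≈ 907.4 kg VSS/d.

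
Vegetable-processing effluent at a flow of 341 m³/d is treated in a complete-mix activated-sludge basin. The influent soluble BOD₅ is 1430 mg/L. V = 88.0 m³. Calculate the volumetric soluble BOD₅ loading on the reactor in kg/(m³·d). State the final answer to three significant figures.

Volumetric loading L_v = Q·S₀ / V = 341 × 1430 g/m³ / 88.00 m³ = 5541 g/(m³·d) = 5.541 kg soluble BOD₅/(m³·d).

L_v ≈ 5.54 kg soluble BOD₅/(m³·d)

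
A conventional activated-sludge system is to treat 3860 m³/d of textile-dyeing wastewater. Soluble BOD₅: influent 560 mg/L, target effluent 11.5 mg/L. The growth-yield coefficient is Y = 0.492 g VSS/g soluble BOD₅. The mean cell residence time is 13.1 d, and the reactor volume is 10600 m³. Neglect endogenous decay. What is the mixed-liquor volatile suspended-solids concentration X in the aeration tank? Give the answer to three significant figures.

X = Y·Q·ΔS·θ_c / V = 0.492 × 3860 × (560 − 11.5) × 13.1 / 10600 = 1287 mg/L.

X ≈ 1290 mg/L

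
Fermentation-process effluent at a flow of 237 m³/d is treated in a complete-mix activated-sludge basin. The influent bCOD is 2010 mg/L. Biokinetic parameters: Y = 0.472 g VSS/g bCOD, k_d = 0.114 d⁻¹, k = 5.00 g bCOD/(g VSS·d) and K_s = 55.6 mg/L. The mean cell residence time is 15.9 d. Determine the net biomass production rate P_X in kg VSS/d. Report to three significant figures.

From the Monod/SRT balance for a CMAS, S = K_s·(1+k_d θ_c)/[θ_c·(Y k − k_d) − 1] = 55.6 × (1 + 0.114 × 15.9) / [15.9 × (0.472 × 5.00 − 0.114) − 1] = 156.4 / 34.71 = 4.505 mg/L.
Correct the yield for decay: Y_obs = Y/(1 + k_d θ_c) = 0.472 / (1 + 0.114 × 15.9) = 0.472 / 2.813 = 0.1678.
ΔS = 2010 − 4.51 = 2005 mg/L, so the substrate removal rate is 237 × 2005/1000 = 475.3 kg bCOD/d.
Biomass produced: P_X = Y_obs·Q·ΔS = 0.1678 × 475.3 ≈ 79.76 kg VSS/d.

P_X ≈ 79.8 kg VSS/d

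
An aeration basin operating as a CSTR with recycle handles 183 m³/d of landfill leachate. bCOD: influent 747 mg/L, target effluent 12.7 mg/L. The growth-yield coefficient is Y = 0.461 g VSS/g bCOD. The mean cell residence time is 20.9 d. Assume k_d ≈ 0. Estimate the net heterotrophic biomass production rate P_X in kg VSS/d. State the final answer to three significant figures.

Since k_d ≈ 0, Y_obs = Y = 0.461 g VSS/g bCOD.
Q·(S₀ − S) = 183 × (747 − 12.7) × 10⁻³ = 134.4 kg/d removed.
P_X = Y_obs · Q(S₀ − S) = 0.4610 × 134.4 = 61.95 kg VSS/d.

P_X ≈ 61.9 kg VSS/d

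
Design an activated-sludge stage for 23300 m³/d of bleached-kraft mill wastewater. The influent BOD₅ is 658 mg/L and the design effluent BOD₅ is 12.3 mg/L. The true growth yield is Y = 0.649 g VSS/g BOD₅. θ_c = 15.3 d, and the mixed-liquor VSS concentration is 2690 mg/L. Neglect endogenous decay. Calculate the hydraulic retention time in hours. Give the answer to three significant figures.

τ ≈ 57.2 h

With k_d = 0 the design equation reduces to V = Y Q (S₀−S) θ_c / X = 0.649 × 23300 × (658 − 12.3) × 15.3 / 2690 = 55535 m³.
HRT = V/Q = 55535 m³ / 23300 m³·d⁻¹ = 2.383 d × 24 = 57.20 h.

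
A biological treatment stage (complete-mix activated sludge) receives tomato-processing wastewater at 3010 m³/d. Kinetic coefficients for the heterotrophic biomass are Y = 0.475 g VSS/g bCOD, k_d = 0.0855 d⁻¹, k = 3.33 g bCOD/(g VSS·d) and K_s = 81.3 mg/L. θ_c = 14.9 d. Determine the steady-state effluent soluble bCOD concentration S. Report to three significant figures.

Effluent substrate depends only on kinetics and SRT: S = K_s(1 + k_d θ_c) / [θ_c(Yk − k_d) − 1] = 81.3 × (1 + 0.0855 × 14.9) / [14.9 × (0.475 × 3.33 − 0.0855) − 1] = 184.9 / 21.29 = 8.682 mg/L.

S ≈ 8.68 mg/L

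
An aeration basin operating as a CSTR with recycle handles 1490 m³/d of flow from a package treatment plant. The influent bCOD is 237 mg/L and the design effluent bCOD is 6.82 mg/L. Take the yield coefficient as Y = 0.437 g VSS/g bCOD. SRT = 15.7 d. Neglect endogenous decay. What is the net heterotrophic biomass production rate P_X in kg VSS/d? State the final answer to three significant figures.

Since k_d ≈ 0, Y_obs = Y = 0.437 g VSS/g bCOD.
Mass of bCOD removed per day: Q(S₀ − S) = 1490 × 230.2 g/m³ = 343.0 kg/d.
Net biomass production P_X = Y_obs × Q·(S₀ − S) = 0.4370 × 343.0 = 149.9 kg VSS/d.

P_X ≈ 150 kg VSS/d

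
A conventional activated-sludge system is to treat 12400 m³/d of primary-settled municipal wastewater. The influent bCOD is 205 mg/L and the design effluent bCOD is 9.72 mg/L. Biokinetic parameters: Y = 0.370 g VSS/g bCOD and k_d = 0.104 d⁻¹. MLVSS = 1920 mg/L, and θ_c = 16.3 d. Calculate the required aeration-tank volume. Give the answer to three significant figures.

V ≈ 2820 m³

Steady-state biomass mass balance: V·X·(1 + k_d·θ_c) = Y·Q·(S₀ − S)·θ_c, so V = 0.370 × 12400 × (205 − 9.72) × 16.3 / [1920 × (1 + 0.104 × 16.3)] = 1.46×10^7 / 5175 = 2822 m³.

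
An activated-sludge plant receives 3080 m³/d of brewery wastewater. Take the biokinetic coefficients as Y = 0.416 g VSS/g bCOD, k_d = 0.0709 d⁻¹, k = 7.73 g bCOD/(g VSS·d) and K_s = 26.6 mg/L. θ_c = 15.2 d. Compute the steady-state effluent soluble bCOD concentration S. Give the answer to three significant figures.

S ≈ 1.18 mg/L

From the Monod/SRT balance for a CMAS, S = K_s·(1+k_d θ_c)/[θ_c·(Y k − k_d) − 1] = 26.6 × (1 + 0.0709 × 15.2) / [15.2 × (0.416 × 7.73 − 0.0709) − 1] = 55.27 / 46.80 = 1.181 mg/L.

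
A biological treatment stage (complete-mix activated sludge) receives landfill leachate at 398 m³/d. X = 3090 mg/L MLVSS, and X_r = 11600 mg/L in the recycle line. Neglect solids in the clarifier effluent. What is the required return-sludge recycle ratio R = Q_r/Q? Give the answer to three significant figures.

R ≈ 0.363

Mass balance around the secondary clarifier (neglecting effluent solids): R = X / (X_r − X) = 3090 / (11600 − 3090) = 0.3631.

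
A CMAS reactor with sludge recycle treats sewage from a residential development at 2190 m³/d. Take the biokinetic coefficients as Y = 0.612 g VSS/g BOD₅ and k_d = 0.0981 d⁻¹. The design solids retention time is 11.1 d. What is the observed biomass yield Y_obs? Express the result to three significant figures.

Y_obs ≈ 0.293 g VSS/g BOD₅

Correct the yield for decay: Y_obs = Y/(1 + k_d θ_c) = 0.612 / (1 + 0.0981 × 11.1) = 0.612 / 2.089 = 0.2930.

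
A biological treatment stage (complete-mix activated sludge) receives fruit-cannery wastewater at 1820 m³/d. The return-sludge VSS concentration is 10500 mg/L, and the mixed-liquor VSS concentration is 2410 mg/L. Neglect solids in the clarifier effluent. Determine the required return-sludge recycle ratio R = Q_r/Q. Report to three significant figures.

Mass balance around the secondary clarifier (neglecting effluent solids): R = X / (X_r − X) = 2410 / (10500 − 2410) = 0.2979.

R ≈ 0.298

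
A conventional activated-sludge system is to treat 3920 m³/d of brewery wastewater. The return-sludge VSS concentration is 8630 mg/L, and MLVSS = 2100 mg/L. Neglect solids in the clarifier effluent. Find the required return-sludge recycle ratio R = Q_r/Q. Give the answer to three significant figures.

Mass balance around the secondary clarifier (neglecting effluent solids): R = X / (X_r − X) = 2100 / (8630 − 2100) = 0.3216.

R ≈ 0.322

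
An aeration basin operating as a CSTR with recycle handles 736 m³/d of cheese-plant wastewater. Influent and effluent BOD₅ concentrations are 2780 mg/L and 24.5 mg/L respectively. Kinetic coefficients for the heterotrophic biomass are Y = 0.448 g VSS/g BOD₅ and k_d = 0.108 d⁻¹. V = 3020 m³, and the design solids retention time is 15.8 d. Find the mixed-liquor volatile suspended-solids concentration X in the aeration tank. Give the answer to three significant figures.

X ≈ 1760 mg/L

X = Y·Q·ΔS·θ_c / [V·(1 + k_d θ_c)] = 0.448 × 736 × (2780 − 24.5) × 15.8 / [3020 × (1 + 0.108 × 15.8)] = 1756 mg/L.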